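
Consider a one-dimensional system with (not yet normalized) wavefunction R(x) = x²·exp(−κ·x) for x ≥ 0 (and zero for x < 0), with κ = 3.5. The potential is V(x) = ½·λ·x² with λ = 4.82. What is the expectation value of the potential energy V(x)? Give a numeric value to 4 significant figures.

1.476

⟨V⟩ = ∫ V(x)·|R|² dx / ∫|R|² dx.
Every integrand reduces to terms xʲ·e^(−2κx) on [0, ∞); use ∫₀^∞ xʲ·e^(−2κx) dx = j!/(2κ)^(j+1).
State is unnormalized: ∫|R|² dx = 0.0014280, and ∫R*·V(x)·R dx = 0.0021070, so ⟨V⟩ = 0.0021070 / 0.0014280.
⟨V⟩ = 1.4755.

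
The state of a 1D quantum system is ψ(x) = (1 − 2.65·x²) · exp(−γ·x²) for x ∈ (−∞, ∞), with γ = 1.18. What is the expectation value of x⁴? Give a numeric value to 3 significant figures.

⟨x⁴⟩ = ∫ x⁴·|ψ|² dx / ∫|ψ|² dx (integrals over the domain).
Expand each integrand as polynomial × e^(−2γx²) and use ∫x^(2j)·e^(−2γx²) dx = (2j−1)!!/(4γ)^j · √(π/(2γ)), odd powers → 0; here √(π/(2γ)) = 1.1538.
State is unnormalized: ∫|ψ|² dx = 0.94928, and ∫ψ*·x⁴·ψ dx = 0.99716, so ⟨x⁴⟩ = 0.99716 / 0.94928.
⟨x⁴⟩ = 1.0504.

1.05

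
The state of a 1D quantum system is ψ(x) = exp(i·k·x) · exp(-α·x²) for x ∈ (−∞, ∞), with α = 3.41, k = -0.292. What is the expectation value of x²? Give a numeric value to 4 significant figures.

0.07331

⟨x²⟩ = ∫ x²·|ψ|² dx / ∫|ψ|² dx (integrals over the domain).
Gaussian moments: ∫x^(2j)·e^(−2αx²) dx = (2j−1)!!/(4α)^j · √(π/(2α)), odd powers integrate to 0; here √(π/(2α)) = 0.67871.
State is unnormalized: ∫|ψ|² dx = 0.67871, and ∫ψ*·x²·ψ dx = 0.049759, so ⟨x²⟩ = 0.049759 / 0.67871.
⟨x²⟩ = 0.073314.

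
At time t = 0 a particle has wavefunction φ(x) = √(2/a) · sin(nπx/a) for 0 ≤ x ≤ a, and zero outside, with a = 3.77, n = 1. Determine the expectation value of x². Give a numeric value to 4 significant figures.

4.018

⟨x²⟩ = ∫ x²·|φ|² dx (integrals over the domain).
With sin²θ = (1 − cos2θ)/2 on 0 ≤ x ≤ a: ∫sin²(nπx/a) dx = a/2, ∫x·sin²(nπx/a) dx = a²/4, ∫x²·sin²(nπx/a) dx = a³·(1/6 − 1/(4n²π²)); higher powers xᵏ the same way, integrating xᵏ·cos(2nπx/a) by parts.
⟨x²⟩ = 4.0176.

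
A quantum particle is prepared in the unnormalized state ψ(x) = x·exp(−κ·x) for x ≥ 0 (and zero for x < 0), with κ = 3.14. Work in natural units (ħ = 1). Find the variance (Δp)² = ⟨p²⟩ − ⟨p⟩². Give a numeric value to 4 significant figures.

9.860

Compute ⟨p⟩ and ⟨p²⟩ separately; (Δp)² = ⟨p²⟩ − ⟨p⟩².
Differentiate x·exp(−κ·x) with the product rule; every integrand then reduces to terms xʲ·e^(−2κx) on [0, ∞), with ∫₀^∞ xʲ·e^(−2κx) dx = j!/(2κ)^(j+1).
Normalization: ∫|ψ|² dx = 0.0080752.
⟨p⟩ = 0.0000 and ⟨p²⟩ = 9.8596.
(Δp)² = 9.8596 − (0.0000)² = 9.8596.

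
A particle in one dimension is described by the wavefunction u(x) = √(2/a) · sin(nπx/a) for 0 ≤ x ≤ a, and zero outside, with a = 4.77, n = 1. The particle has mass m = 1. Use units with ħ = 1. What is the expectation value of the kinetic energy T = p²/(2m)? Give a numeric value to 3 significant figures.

0.217

T = −(ħ²/2m) d²/dx², so ⟨T⟩ = −(ħ²/2m) ∫ u*·u'' dx; with m = 1.
d/dx sin(nπx/a) = (nπ/a)·cos(nπx/a) and d²/dx² sin(nπx/a) = −(nπ/a)²·sin(nπx/a); on 0 ≤ x ≤ a, ∫sin²(nπx/a) dx = a/2 and ∫sin(nπx/a)·cos(nπx/a) dx = 0.
⟨T⟩ = 0.21689.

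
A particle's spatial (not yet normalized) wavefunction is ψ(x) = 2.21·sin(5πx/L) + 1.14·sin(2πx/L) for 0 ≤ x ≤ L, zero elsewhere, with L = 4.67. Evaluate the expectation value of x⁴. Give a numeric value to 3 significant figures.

⟨x⁴⟩ = ∫ x⁴·|ψ|² dx / ∫|ψ|² dx (integrals over the domain).
On 0 ≤ x ≤ L (j ≠ l): ∫sin²(jπx/L) dx = L/2, ∫sin(jπx/L)·sin(lπx/L) dx = 0; diagonal moments ∫x·sin²(jπx/L) dx = L²/4, ∫x²·sin²(jπx/L) dx = L³·(1/6 − 1/(4j²π²)); cross terms ∫x·sin(jπx/L)·sin(lπx/L) dx = 0 for j + l even and −4jlL²/(π²(j² − l²)²) for j + l odd, ∫x²·sin(jπx/L)·sin(lπx/L) dx = (−1)^(j+l)·4jlL³/(π²(j² − l²)²); higher powers the same way via product-to-sum and parts.
State is unnormalized: ∫|ψ|² dx = 14.439, and ∫ψ*·x⁴·ψ dx = 1127.2, so ⟨x⁴⟩ = 1127.2 / 14.439.
⟨x⁴⟩ = 78.069.

78.1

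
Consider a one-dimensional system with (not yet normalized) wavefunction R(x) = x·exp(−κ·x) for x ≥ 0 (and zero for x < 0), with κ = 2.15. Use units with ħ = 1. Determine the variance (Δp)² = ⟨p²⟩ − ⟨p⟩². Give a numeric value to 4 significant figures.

Compute ⟨p⟩ and ⟨p²⟩ separately; (Δp)² = ⟨p²⟩ − ⟨p⟩².
Differentiate x·exp(−κ·x) with the product rule; every integrand then reduces to terms xʲ·e^(−2κx) on [0, ∞), with ∫₀^∞ xʲ·e^(−2κx) dx = j!/(2κ)^(j+1).
Normalization: ∫|R|² dx = 0.025155.
⟨p⟩ = 0.0000 and ⟨p²⟩ = 4.6225.
(Δp)² = 4.6225 − (0.0000)² = 4.6225.

4.623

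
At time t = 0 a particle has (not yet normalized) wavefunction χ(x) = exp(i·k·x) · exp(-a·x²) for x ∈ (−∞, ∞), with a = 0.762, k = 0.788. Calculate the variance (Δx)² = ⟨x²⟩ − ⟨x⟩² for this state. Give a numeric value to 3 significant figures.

Compute ⟨x⟩ and ⟨x²⟩ separately, then (Δx)² = ⟨x²⟩ − ⟨x⟩².
Gaussian moments: ∫x^(2j)·e^(−2ax²) dx = (2j−1)!!/(4a)^j · √(π/(2a)), odd powers integrate to 0; here √(π/(2a)) = 1.4358.
Normalization: ∫|χ|² dx = 1.4358.
⟨x⟩ = 0.0000 and ⟨x²⟩ = 0.32808.
(Δx)² = 0.32808 − (0.0000)² = 0.32808.

0.328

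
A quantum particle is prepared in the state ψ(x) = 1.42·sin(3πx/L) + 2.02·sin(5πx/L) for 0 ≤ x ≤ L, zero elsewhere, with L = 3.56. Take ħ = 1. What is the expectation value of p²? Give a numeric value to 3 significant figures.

15.3

p² ψ = −ħ² d²ψ/dx²; ⟨p²⟩ = −ħ² ∫ ψ*·ψ'' dx / ∫|ψ|² dx.
d²/dx² sin(jπx/L) = −(jπ/L)²·sin(jπx/L); on 0 ≤ x ≤ L, ∫sin²(jπx/L) dx = L/2 and ∫sin(jπx/L)·sin(lπx/L) dx = 0 for j ≠ l, so only diagonal terms survive in ∫|ψ|² and ∫ψ·ψ″; ∫ψ·ψ′ dx = [ψ²/2] between the walls = 0.
State is unnormalized: ∫|ψ|² dx = 10.852, and ∫ψ*·(−ħ² ψ'') dx = 166.56, so ⟨p²⟩ = 166.56 / 10.852.
⟨p²⟩ = 15.348.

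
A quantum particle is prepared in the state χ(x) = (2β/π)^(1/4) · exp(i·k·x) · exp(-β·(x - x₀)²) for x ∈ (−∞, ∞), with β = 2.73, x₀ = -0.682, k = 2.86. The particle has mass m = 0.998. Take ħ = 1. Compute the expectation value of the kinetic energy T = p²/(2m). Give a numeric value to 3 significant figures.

T = −(ħ²/2m) d²/dx², so ⟨T⟩ = −(ħ²/2m) ∫ χ*·χ'' dx; with m = 0.998.
Gaussian moments (u = x − x₀): ∫u^(2j)·e^(−2βu²) du = (2j−1)!!/(4β)^j · √(π/(2β)), odd powers integrate to 0; here √(π/(2β)) = 0.75854. Derivatives: χ′ = (ik − 2βu)·χ, χ″ = ((ik − 2βu)² − 2β)·χ; the odd-in-u pieces drop out.
⟨T⟩ = 5.4657.

5.47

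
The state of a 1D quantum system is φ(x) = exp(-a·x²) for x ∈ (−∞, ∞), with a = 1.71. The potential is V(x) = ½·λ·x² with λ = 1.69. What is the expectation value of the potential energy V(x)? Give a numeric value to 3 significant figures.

⟨V⟩ = ∫ V(x)·|φ|² dx / ∫|φ|² dx.
Gaussian moments: ∫x^(2j)·e^(−2ax²) dx = (2j−1)!!/(4a)^j · √(π/(2a)), odd powers integrate to 0; here √(π/(2a)) = 0.95843.
State is unnormalized: ∫|φ|² dx = 0.95843, and ∫φ*·V(x)·φ dx = 0.11840, so ⟨V⟩ = 0.11840 / 0.95843.
⟨V⟩ = 0.12354.

0.124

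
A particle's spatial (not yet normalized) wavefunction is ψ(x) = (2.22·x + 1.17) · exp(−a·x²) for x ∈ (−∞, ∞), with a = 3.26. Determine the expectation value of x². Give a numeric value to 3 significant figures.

0.110

⟨x²⟩ = ∫ x²·|ψ|² dx / ∫|ψ|² dx (integrals over the domain).
Expand each integrand as polynomial × e^(−2ax²) and use ∫x^(2j)·e^(−2ax²) dx = (2j−1)!!/(4a)^j · √(π/(2a)), odd powers → 0; here √(π/(2a)) = 0.69415.
State is unnormalized: ∫|ψ|² dx = 1.2126, and ∫ψ*·x²·ψ dx = 0.13323, so ⟨x²⟩ = 0.13323 / 1.2126.
⟨x²⟩ = 0.10987.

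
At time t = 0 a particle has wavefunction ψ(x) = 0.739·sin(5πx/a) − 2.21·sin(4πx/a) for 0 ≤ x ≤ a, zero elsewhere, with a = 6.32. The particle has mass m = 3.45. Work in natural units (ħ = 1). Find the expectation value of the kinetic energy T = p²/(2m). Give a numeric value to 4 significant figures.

T = −(ħ²/2m) d²/dx², so ⟨T⟩ = −(ħ²/2m) ∫ ψ*·ψ'' dx / ∫|ψ|² dx; with m = 3.45.
d²/dx² sin(jπx/a) = −(jπ/a)²·sin(jπx/a); on 0 ≤ x ≤ a, ∫sin²(jπx/a) dx = a/2 and ∫sin(jπx/a)·sin(lπx/a) dx = 0 for j ≠ l, so only diagonal terms survive in ∫|ψ|² and ∫ψ·ψ″; ∫ψ·ψ′ dx = [ψ²/2] between the walls = 0.
State is unnormalized: ∫|ψ|² dx = 17.159, and ∫ψ*·(−ħ²/2m · ψ'') dx = 10.388, so ⟨T⟩ = 10.388 / 17.159.
⟨T⟩ = 0.60539.

0.6054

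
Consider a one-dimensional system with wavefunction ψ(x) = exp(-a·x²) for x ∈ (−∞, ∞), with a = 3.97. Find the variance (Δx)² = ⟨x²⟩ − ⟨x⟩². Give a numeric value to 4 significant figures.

Compute ⟨x⟩ and ⟨x²⟩ separately, then (Δx)² = ⟨x²⟩ − ⟨x⟩².
Gaussian moments: ∫x^(2j)·e^(−2ax²) dx = (2j−1)!!/(4a)^j · √(π/(2a)), odd powers integrate to 0; here √(π/(2a)) = 0.62902.
Normalization: ∫|ψ|² dx = 0.62902.
⟨x⟩ = 0.0000 and ⟨x²⟩ = 0.062972.
(Δx)² = 0.062972 − (0.0000)² = 0.062972.

0.06297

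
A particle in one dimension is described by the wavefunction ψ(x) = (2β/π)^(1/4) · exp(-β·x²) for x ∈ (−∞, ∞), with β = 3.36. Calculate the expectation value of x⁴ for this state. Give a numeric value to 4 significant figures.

⟨x⁴⟩ = ∫ x⁴·|ψ|² dx (integrals over the domain).
Gaussian moments: ∫x^(2j)·e^(−2βx²) dx = (2j−1)!!/(4β)^j · √(π/(2β)), odd powers integrate to 0; here √(π/(2β)) = 0.68374.
⟨x⁴⟩ = 0.016608.

0.01661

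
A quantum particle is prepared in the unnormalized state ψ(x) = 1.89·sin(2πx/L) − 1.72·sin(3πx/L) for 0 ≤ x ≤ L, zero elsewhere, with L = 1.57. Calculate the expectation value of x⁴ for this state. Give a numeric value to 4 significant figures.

⟨x⁴⟩ = ∫ x⁴·|ψ|² dx / ∫|ψ|² dx (integrals over the domain).
On 0 ≤ x ≤ L (j ≠ l): ∫sin²(jπx/L) dx = L/2, ∫sin(jπx/L)·sin(lπx/L) dx = 0; diagonal moments ∫x·sin²(jπx/L) dx = L²/4, ∫x²·sin²(jπx/L) dx = L³·(1/6 − 1/(4j²π²)); cross terms ∫x·sin(jπx/L)·sin(lπx/L) dx = 0 for j + l even and −4jlL²/(π²(j² − l²)²) for j + l odd, ∫x²·sin(jπx/L)·sin(lπx/L) dx = (−1)^(j+l)·4jlL³/(π²(j² − l²)²); higher powers the same way via product-to-sum and parts.
State is unnormalized: ∫|ψ|² dx = 5.1264, and ∫ψ*·x⁴·ψ dx = 10.095, so ⟨x⁴⟩ = 10.095 / 5.1264.
⟨x⁴⟩ = 1.9692.

1.969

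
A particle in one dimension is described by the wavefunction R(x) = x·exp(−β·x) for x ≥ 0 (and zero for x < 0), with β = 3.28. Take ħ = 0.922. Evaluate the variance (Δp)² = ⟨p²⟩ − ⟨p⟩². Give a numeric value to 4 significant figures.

9.146

Compute ⟨p⟩ and ⟨p²⟩ separately; (Δp)² = ⟨p²⟩ − ⟨p⟩².
Differentiate x·exp(−β·x) with the product rule; every integrand then reduces to terms xʲ·e^(−2βx) on [0, ∞), with ∫₀^∞ xʲ·e^(−2βx) dx = j!/(2β)^(j+1).
Normalization: ∫|R|² dx = 0.0070847.
⟨p⟩ = 0.0000 and ⟨p²⟩ = 9.1455.
(Δp)² = 9.1455 − (0.0000)² = 9.1455.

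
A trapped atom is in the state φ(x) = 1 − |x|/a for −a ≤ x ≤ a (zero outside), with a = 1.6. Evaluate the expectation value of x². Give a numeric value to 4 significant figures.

0.2560

⟨x²⟩ = ∫ x²·|φ|² dx / ∫|φ|² dx (integrals over the domain).
φ is even, so ∫ over [−a, a] = 2∫₀ᵃ with φ = 1 − x/a there: ∫₀ᵃ (1 − x/a)² dx = a/3, ∫₀ᵃ x²(1 − x/a)² dx = a³/30, ∫₀ᵃ x⁴(1 − x/a)² dx = a⁵/105.
State is unnormalized: ∫|φ|² dx = 1.0667, and ∫φ*·x²·φ dx = 0.27307, so ⟨x²⟩ = 0.27307 / 1.0667.
⟨x²⟩ = 0.25600.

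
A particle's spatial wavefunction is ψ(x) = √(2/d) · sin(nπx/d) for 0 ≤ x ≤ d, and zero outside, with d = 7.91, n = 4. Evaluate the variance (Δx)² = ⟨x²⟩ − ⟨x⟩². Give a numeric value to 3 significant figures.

5.02

Compute ⟨x⟩ and ⟨x²⟩ separately, then (Δx)² = ⟨x²⟩ − ⟨x⟩².
With sin²θ = (1 − cos2θ)/2 on 0 ≤ x ≤ d: ∫sin²(nπx/d) dx = d/2, ∫x·sin²(nπx/d) dx = d²/4, ∫x²·sin²(nπx/d) dx = d³·(1/6 − 1/(4n²π²)); higher powers xᵏ the same way, integrating xᵏ·cos(2nπx/d) by parts.
⟨x⟩ = 3.9550 and ⟨x²⟩ = 20.658.
(Δx)² = 20.658 − (3.9550)² = 5.0159.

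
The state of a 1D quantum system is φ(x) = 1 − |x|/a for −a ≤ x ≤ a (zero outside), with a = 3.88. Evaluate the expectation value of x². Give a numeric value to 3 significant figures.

1.51

⟨x²⟩ = ∫ x²·|φ|² dx / ∫|φ|² dx (integrals over the domain).
φ is even, so ∫ over [−a, a] = 2∫₀ᵃ with φ = 1 − x/a there: ∫₀ᵃ (1 − x/a)² dx = a/3, ∫₀ᵃ x²(1 − x/a)² dx = a³/30, ∫₀ᵃ x⁴(1 − x/a)² dx = a⁵/105.
State is unnormalized: ∫|φ|² dx = 2.5867, and ∫φ*·x²·φ dx = 3.8941, so ⟨x²⟩ = 3.8941 / 2.5867.
⟨x²⟩ = 1.5054.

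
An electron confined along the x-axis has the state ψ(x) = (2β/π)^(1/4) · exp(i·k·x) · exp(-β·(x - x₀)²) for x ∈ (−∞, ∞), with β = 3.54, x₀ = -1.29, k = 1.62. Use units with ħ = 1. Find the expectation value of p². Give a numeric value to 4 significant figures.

6.164

p² ψ = −ħ² d²ψ/dx²; ⟨p²⟩ = −ħ² ∫ ψ*·ψ'' dx.
Gaussian moments (u = x − x₀): ∫u^(2j)·e^(−2βu²) du = (2j−1)!!/(4β)^j · √(π/(2β)), odd powers integrate to 0; here √(π/(2β)) = 0.66613. Derivatives: ψ′ = (ik − 2βu)·ψ, ψ″ = ((ik − 2βu)² − 2β)·ψ; the odd-in-u pieces drop out.
⟨p²⟩ = 6.1644.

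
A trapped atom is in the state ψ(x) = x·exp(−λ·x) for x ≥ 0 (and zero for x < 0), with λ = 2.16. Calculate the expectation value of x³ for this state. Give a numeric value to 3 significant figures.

0.744

⟨x³⟩ = ∫ x³·|ψ|² dx / ∫|ψ|² dx (integrals over the domain).
Every integrand reduces to terms xʲ·e^(−2λx) on [0, ∞); use ∫₀^∞ xʲ·e^(−2λx) dx = j!/(2λ)^(j+1).
State is unnormalized: ∫|ψ|² dx = 0.024807, and ∫ψ*·x³·ψ dx = 0.018462, so ⟨x³⟩ = 0.018462 / 0.024807.
⟨x³⟩ = 0.74422.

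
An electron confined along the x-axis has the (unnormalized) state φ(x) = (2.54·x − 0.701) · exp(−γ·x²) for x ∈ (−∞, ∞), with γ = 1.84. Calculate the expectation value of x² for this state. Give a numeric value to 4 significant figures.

⟨x²⟩ = ∫ x²·|φ|² dx / ∫|φ|² dx (integrals over the domain).
Expand each integrand as polynomial × e^(−2γx²) and use ∫x^(2j)·e^(−2γx²) dx = (2j−1)!!/(4γ)^j · √(π/(2γ)), odd powers → 0; here √(π/(2γ)) = 0.92396.
State is unnormalized: ∫|φ|² dx = 1.2639, and ∫φ*·x²·φ dx = 0.39182, so ⟨x²⟩ = 0.39182 / 1.2639.
⟨x²⟩ = 0.31000.

0.3100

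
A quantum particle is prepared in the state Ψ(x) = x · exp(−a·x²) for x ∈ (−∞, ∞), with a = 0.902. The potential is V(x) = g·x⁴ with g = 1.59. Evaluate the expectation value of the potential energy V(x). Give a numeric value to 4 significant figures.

⟨V⟩ = ∫ V(x)·|Ψ|² dx / ∫|Ψ|² dx.
Expand each integrand as polynomial × e^(−2ax²) and use ∫x^(2j)·e^(−2ax²) dx = (2j−1)!!/(4a)^j · √(π/(2a)), odd powers → 0; here √(π/(2a)) = 1.3196.
State is unnormalized: ∫|Ψ|² dx = 0.36575, and ∫Ψ*·V(x)·Ψ dx = 0.67011, so ⟨V⟩ = 0.67011 / 0.36575.
⟨V⟩ = 1.8321.

1.832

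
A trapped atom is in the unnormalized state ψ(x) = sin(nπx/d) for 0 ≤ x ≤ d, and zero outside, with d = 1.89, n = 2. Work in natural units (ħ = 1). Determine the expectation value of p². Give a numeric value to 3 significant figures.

p² ψ = −ħ² d²ψ/dx²; ⟨p²⟩ = −ħ² ∫ ψ*·ψ'' dx / ∫|ψ|² dx.
d/dx sin(nπx/d) = (nπ/d)·cos(nπx/d) and d²/dx² sin(nπx/d) = −(nπ/d)²·sin(nπx/d); on 0 ≤ x ≤ d, ∫sin²(nπx/d) dx = d/2 and ∫sin(nπx/d)·cos(nπx/d) dx = 0.
State is unnormalized: ∫|ψ|² dx = 0.94500, and ∫ψ*·(−ħ² ψ'') dx = 10.444, so ⟨p²⟩ = 10.444 / 0.94500.
⟨p²⟩ = 11.052.

11.1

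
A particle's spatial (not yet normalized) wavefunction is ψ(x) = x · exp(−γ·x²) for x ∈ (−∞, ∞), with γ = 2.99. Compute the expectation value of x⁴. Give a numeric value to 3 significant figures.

0.105

⟨x⁴⟩ = ∫ x⁴·|ψ|² dx / ∫|ψ|² dx (integrals over the domain).
Expand each integrand as polynomial × e^(−2γx²) and use ∫x^(2j)·e^(−2γx²) dx = (2j−1)!!/(4γ)^j · √(π/(2γ)), odd powers → 0; here √(π/(2γ)) = 0.72481.
State is unnormalized: ∫|ψ|² dx = 0.060603, and ∫ψ*·x⁴·ψ dx = 0.0063551, so ⟨x⁴⟩ = 0.0063551 / 0.060603.
⟨x⁴⟩ = 0.10486.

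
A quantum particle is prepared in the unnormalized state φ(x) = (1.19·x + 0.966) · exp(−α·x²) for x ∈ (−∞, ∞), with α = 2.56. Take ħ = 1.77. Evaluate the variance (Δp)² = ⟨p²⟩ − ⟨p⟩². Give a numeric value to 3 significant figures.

Compute ⟨p⟩ and ⟨p²⟩ separately; (Δp)² = ⟨p²⟩ − ⟨p⟩².
Expand each integrand as polynomial × e^(−2αx²) and use ∫x^(2j)·e^(−2αx²) dx = (2j−1)!!/(4α)^j · √(π/(2α)), odd powers → 0; here √(π/(2α)) = 0.78332. Differentiate with the product rule, d/dx e^(−αx²) = −2αx·e^(−αx²).
Normalization: ∫|φ|² dx = 0.83929.
⟨p⟩ = 0.0000 and ⟨p²⟩ = 10.091.
(Δp)² = 10.091 − (0.0000)² = 10.091.

10.1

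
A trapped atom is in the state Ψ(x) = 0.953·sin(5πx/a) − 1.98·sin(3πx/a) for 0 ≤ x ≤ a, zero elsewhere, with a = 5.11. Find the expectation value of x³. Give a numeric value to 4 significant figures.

24.94

⟨x³⟩ = ∫ x³·|Ψ|² dx / ∫|Ψ|² dx (integrals over the domain).
On 0 ≤ x ≤ a (j ≠ l): ∫sin²(jπx/a) dx = a/2, ∫sin(jπx/a)·sin(lπx/a) dx = 0; diagonal moments ∫x·sin²(jπx/a) dx = a²/4, ∫x²·sin²(jπx/a) dx = a³·(1/6 − 1/(4j²π²)); cross terms ∫x·sin(jπx/a)·sin(lπx/a) dx = 0 for j + l even and −4jla²/(π²(j² − l²)²) for j + l odd, ∫x²·sin(jπx/a)·sin(lπx/a) dx = (−1)^(j+l)·4jla³/(π²(j² − l²)²); higher powers the same way via product-to-sum and parts.
State is unnormalized: ∫|Ψ|² dx = 12.337, and ∫Ψ*·x³·Ψ dx = 307.66, so ⟨x³⟩ = 307.66 / 12.337.
⟨x³⟩ = 24.938.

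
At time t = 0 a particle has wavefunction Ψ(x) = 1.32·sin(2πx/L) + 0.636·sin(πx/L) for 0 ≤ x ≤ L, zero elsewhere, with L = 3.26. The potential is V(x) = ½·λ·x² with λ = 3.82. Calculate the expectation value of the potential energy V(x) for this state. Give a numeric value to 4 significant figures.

⟨V⟩ = ∫ V(x)·|Ψ|² dx / ∫|Ψ|² dx.
On 0 ≤ x ≤ L (j ≠ l): ∫sin²(jπx/L) dx = L/2, ∫sin(jπx/L)·sin(lπx/L) dx = 0; diagonal moments ∫x·sin²(jπx/L) dx = L²/4, ∫x²·sin²(jπx/L) dx = L³·(1/6 − 1/(4j²π²)); cross terms ∫x·sin(jπx/L)·sin(lπx/L) dx = 0 for j + l even and −4jlL²/(π²(j² − l²)²) for j + l odd, ∫x²·sin(jπx/L)·sin(lπx/L) dx = (−1)^(j+l)·4jlL³/(π²(j² − l²)²); higher powers the same way via product-to-sum and parts.
State is unnormalized: ∫|Ψ|² dx = 3.4994, and ∫Ψ*·V(x)·Ψ dx = 12.263, so ⟨V⟩ = 12.263 / 3.4994.
⟨V⟩ = 3.5043.

3.504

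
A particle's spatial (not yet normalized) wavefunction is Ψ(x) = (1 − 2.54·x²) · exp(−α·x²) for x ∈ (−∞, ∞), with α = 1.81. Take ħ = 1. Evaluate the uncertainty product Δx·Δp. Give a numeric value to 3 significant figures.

Δx = √(⟨x²⟩−⟨x⟩²), Δp = √(⟨p²⟩−⟨p⟩²).
Expand each integrand as polynomial × e^(−2αx²) and use ∫x^(2j)·e^(−2αx²) dx = (2j−1)!!/(4α)^j · √(π/(2α)), odd powers → 0; here √(π/(2α)) = 0.93158. Differentiate with the product rule, d/dx e^(−αx²) = −2αx·e^(−αx²).
Normalization: ∫|Ψ|² dx = 0.62191.
⟨x⟩ = 0.0000, ⟨x²⟩ = 0.15336 ⇒ Δx = 0.39161.
⟨p⟩ = 0.0000, ⟨p²⟩ = 6.9496 ⇒ Δp = 2.6362.
Δx·Δp = 1.0324.

1.03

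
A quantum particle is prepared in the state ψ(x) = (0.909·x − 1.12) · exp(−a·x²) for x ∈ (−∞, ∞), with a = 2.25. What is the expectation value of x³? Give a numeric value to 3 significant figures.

⟨x³⟩ = ∫ x³·|ψ|² dx / ∫|ψ|² dx (integrals over the domain).
Expand each integrand as polynomial × e^(−2ax²) and use ∫x^(2j)·e^(−2ax²) dx = (2j−1)!!/(4a)^j · √(π/(2a)), odd powers → 0; here √(π/(2a)) = 0.83554.
State is unnormalized: ∫|ψ|² dx = 1.1248, and ∫ψ*·x³·ψ dx = -0.063011, so ⟨x³⟩ = -0.063011 / 1.1248.
⟨x³⟩ = -0.056019.

-0.0560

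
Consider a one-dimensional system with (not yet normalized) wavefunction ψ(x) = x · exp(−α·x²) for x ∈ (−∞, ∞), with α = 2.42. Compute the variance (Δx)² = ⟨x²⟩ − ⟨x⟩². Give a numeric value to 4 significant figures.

0.3099

Compute ⟨x⟩ and ⟨x²⟩ separately, then (Δx)² = ⟨x²⟩ − ⟨x⟩².
Expand each integrand as polynomial × e^(−2αx²) and use ∫x^(2j)·e^(−2αx²) dx = (2j−1)!!/(4α)^j · √(π/(2α)), odd powers → 0; here √(π/(2α)) = 0.80566.
Normalization: ∫|ψ|² dx = 0.083229.
⟨x⟩ = 0.0000 and ⟨x²⟩ = 0.30992.
(Δx)² = 0.30992 − (0.0000)² = 0.30992.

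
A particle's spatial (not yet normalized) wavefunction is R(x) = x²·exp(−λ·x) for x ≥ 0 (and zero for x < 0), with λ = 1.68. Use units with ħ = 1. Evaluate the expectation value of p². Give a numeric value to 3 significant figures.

0.941

p² R = −ħ² d²R/dx²; ⟨p²⟩ = −ħ² ∫ R*·R'' dx / ∫|R|² dx.
Differentiate x²·exp(−λ·x) with the product rule; every integrand then reduces to terms xʲ·e^(−2λx) on [0, ∞), with ∫₀^∞ xʲ·e^(−2λx) dx = j!/(2λ)^(j+1).
State is unnormalized: ∫|R|² dx = 0.056042, and ∫R*·(−ħ² R'') dx = 0.052724, so ⟨p²⟩ = 0.052724 / 0.056042.
⟨p²⟩ = 0.94080.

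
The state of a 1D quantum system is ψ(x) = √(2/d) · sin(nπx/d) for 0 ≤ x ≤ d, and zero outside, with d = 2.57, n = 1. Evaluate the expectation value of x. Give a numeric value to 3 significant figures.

⟨x⟩ = ∫ x·|ψ|² dx (integrals over the domain).
With sin²θ = (1 − cos2θ)/2 on 0 ≤ x ≤ d: ∫sin²(nπx/d) dx = d/2, ∫x·sin²(nπx/d) dx = d²/4, ∫x²·sin²(nπx/d) dx = d³·(1/6 − 1/(4n²π²)); higher powers xᵏ the same way, integrating xᵏ·cos(2nπx/d) by parts.
⟨x⟩ = 1.2850.

1.29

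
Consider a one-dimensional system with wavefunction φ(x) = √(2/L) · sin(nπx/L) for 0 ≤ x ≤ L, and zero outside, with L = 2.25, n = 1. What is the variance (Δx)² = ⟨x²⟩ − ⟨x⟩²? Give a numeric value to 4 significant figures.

Compute ⟨x⟩ and ⟨x²⟩ separately, then (Δx)² = ⟨x²⟩ − ⟨x⟩².
With sin²θ = (1 − cos2θ)/2 on 0 ≤ x ≤ L: ∫sin²(nπx/L) dx = L/2, ∫x·sin²(nπx/L) dx = L²/4, ∫x²·sin²(nπx/L) dx = L³·(1/6 − 1/(4n²π²)); higher powers xᵏ the same way, integrating xᵏ·cos(2nπx/L) by parts.
⟨x⟩ = 1.1250 and ⟨x²⟩ = 1.4310.
(Δx)² = 1.4310 − (1.1250)² = 0.16541.

0.1654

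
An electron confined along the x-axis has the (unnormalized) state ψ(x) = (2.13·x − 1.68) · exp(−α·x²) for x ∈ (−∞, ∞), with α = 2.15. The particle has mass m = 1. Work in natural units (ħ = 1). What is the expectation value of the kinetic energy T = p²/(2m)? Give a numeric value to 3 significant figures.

1.41

T = −(ħ²/2m) d²/dx², so ⟨T⟩ = −(ħ²/2m) ∫ ψ*·ψ'' dx / ∫|ψ|² dx; with m = 1.
Expand each integrand as polynomial × e^(−2αx²) and use ∫x^(2j)·e^(−2αx²) dx = (2j−1)!!/(4α)^j · √(π/(2α)), odd powers → 0; here √(π/(2α)) = 0.85475. Differentiate with the product rule, d/dx e^(−αx²) = −2αx·e^(−αx²).
State is unnormalized: ∫|ψ|² dx = 2.8634, and ∫ψ*·(−ħ²/2m · ψ'') dx = 4.0476, so ⟨T⟩ = 4.0476 / 2.8634.
⟨T⟩ = 1.4136.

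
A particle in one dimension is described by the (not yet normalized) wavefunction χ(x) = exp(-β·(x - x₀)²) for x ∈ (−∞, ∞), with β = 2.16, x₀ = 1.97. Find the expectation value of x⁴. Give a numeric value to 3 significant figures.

⟨x⁴⟩ = ∫ x⁴·|χ|² dx / ∫|χ|² dx (integrals over the domain).
Gaussian moments (u = x − x₀): ∫u^(2j)·e^(−2βu²) du = (2j−1)!!/(4β)^j · √(π/(2β)), odd powers integrate to 0; here √(π/(2β)) = 0.85277.
State is unnormalized: ∫|χ|² dx = 0.85277, and ∫χ*·x⁴·χ dx = 15.176, so ⟨x⁴⟩ = 15.176 / 0.85277.
⟨x⁴⟩ = 17.797.

17.8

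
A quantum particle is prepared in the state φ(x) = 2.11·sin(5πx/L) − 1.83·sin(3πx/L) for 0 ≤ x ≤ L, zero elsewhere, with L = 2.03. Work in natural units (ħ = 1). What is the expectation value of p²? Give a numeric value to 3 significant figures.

p² φ = −ħ² d²φ/dx²; ⟨p²⟩ = −ħ² ∫ φ*·φ'' dx / ∫|φ|² dx.
d²/dx² sin(jπx/L) = −(jπ/L)²·sin(jπx/L); on 0 ≤ x ≤ L, ∫sin²(jπx/L) dx = L/2 and ∫sin(jπx/L)·sin(lπx/L) dx = 0 for j ≠ l, so only diagonal terms survive in ∫|φ|² and ∫φ·φ″; ∫φ·φ′ dx = [φ²/2] between the walls = 0.
State is unnormalized: ∫|φ|² dx = 7.9180, and ∫φ*·(−ħ² φ'') dx = 343.84, so ⟨p²⟩ = 343.84 / 7.9180.
⟨p²⟩ = 43.425.

43.4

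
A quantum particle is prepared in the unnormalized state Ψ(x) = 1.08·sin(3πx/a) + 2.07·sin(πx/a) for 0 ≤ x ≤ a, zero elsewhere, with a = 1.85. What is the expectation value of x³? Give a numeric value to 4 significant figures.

⟨x³⟩ = ∫ x³·|Ψ|² dx / ∫|Ψ|² dx (integrals over the domain).
On 0 ≤ x ≤ a (j ≠ l): ∫sin²(jπx/a) dx = a/2, ∫sin(jπx/a)·sin(lπx/a) dx = 0; diagonal moments ∫x·sin²(jπx/a) dx = a²/4, ∫x²·sin²(jπx/a) dx = a³·(1/6 − 1/(4j²π²)); cross terms ∫x·sin(jπx/a)·sin(lπx/a) dx = 0 for j + l even and −4jla²/(π²(j² − l²)²) for j + l odd, ∫x²·sin(jπx/a)·sin(lπx/a) dx = (−1)^(j+l)·4jla³/(π²(j² − l²)²); higher powers the same way via product-to-sum and parts.
State is unnormalized: ∫|Ψ|² dx = 5.0425, and ∫Ψ*·x³·Ψ dx = 7.5095, so ⟨x³⟩ = 7.5095 / 5.0425.
⟨x³⟩ = 1.4893.

1.489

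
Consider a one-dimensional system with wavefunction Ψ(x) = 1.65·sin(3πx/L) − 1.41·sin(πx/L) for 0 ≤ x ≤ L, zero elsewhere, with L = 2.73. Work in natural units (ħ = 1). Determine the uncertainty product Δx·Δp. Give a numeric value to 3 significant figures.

1.08

Δx = √(⟨x²⟩−⟨x⟩²), Δp = √(⟨p²⟩−⟨p⟩²).
On 0 ≤ x ≤ L (j ≠ l): ∫sin²(jπx/L) dx = L/2, ∫sin(jπx/L)·sin(lπx/L) dx = 0; diagonal moments ∫x·sin²(jπx/L) dx = L²/4, ∫x²·sin²(jπx/L) dx = L³·(1/6 − 1/(4j²π²)); cross terms ∫x·sin(jπx/L)·sin(lπx/L) dx = 0 for j + l even and −4jlL²/(π²(j² − l²)²) for j + l odd, ∫x²·sin(jπx/L)·sin(lπx/L) dx = (−1)^(j+l)·4jlL³/(π²(j² − l²)²); higher powers the same way via product-to-sum and parts. d²/dx² sin(jπx/L) = −(jπ/L)²·sin(jπx/L); on 0 ≤ x ≤ L, ∫sin²(jπx/L) dx = L/2 and ∫sin(jπx/L)·sin(lπx/L) dx = 0 for j ≠ l, so only diagonal terms survive in ∫|Ψ|² and ∫Ψ·Ψ″; ∫Ψ·Ψ′ dx = [Ψ²/2] between the walls = 0.
Normalization: ∫|Ψ|² dx = 6.4300.
⟨x⟩ = 1.3650, ⟨x²⟩ = 2.0210 ⇒ Δx = 0.39719.
⟨p⟩ = 0.0000, ⟨p²⟩ = 7.4471 ⇒ Δp = 2.7289.
Δx·Δp = 1.0839.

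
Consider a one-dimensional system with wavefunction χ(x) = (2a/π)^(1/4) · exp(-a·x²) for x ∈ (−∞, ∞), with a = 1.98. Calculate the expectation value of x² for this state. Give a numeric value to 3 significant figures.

0.126

⟨x²⟩ = ∫ x²·|χ|² dx (integrals over the domain).
Gaussian moments: ∫x^(2j)·e^(−2ax²) dx = (2j−1)!!/(4a)^j · √(π/(2a)), odd powers integrate to 0; here √(π/(2a)) = 0.89069.
⟨x²⟩ = 0.12626.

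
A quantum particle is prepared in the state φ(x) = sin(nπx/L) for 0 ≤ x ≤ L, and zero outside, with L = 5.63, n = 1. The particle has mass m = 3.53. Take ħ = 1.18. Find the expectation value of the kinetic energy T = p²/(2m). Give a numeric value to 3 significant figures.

T = −(ħ²/2m) d²/dx², so ⟨T⟩ = −(ħ²/2m) ∫ φ*·φ'' dx / ∫|φ|² dx; with m = 3.53.
d/dx sin(nπx/L) = (nπ/L)·cos(nπx/L) and d²/dx² sin(nπx/L) = −(nπ/L)²·sin(nπx/L); on 0 ≤ x ≤ L, ∫sin²(nπx/L) dx = L/2 and ∫sin(nπx/L)·cos(nπx/L) dx = 0.
State is unnormalized: ∫|φ|² dx = 2.8150, and ∫φ*·(−ħ²/2m · φ'') dx = 0.17287, so ⟨T⟩ = 0.17287 / 2.8150.
⟨T⟩ = 0.061410.

0.0614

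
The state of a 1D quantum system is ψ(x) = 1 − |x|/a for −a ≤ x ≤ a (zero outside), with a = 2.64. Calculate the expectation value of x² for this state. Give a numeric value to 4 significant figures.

⟨x²⟩ = ∫ x²·|ψ|² dx / ∫|ψ|² dx (integrals over the domain).
ψ is even, so ∫ over [−a, a] = 2∫₀ᵃ with ψ = 1 − x/a there: ∫₀ᵃ (1 − x/a)² dx = a/3, ∫₀ᵃ x²(1 − x/a)² dx = a³/30, ∫₀ᵃ x⁴(1 − x/a)² dx = a⁵/105.
State is unnormalized: ∫|ψ|² dx = 1.7600, and ∫ψ*·x²·ψ dx = 1.2266, so ⟨x²⟩ = 1.2266 / 1.7600.
⟨x²⟩ = 0.69696.

0.6970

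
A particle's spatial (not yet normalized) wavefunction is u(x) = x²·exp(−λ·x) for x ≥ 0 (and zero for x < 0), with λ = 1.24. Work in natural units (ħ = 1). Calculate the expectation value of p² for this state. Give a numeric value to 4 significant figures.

p² u = −ħ² d²u/dx²; ⟨p²⟩ = −ħ² ∫ u*·u'' dx / ∫|u|² dx.
Differentiate x²·exp(−λ·x) with the product rule; every integrand then reduces to terms xʲ·e^(−2λx) on [0, ∞), with ∫₀^∞ xʲ·e^(−2λx) dx = j!/(2λ)^(j+1).
State is unnormalized: ∫|u|² dx = 0.25583, and ∫u*·(−ħ² u'') dx = 0.13112, so ⟨p²⟩ = 0.13112 / 0.25583.
⟨p²⟩ = 0.51253.

0.5125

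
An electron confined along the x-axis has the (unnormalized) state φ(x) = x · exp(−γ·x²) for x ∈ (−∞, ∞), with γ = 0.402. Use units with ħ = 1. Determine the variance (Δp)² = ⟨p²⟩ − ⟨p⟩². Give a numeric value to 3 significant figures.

Compute ⟨p⟩ and ⟨p²⟩ separately; (Δp)² = ⟨p²⟩ − ⟨p⟩².
Expand each integrand as polynomial × e^(−2γx²) and use ∫x^(2j)·e^(−2γx²) dx = (2j−1)!!/(4γ)^j · √(π/(2γ)), odd powers → 0; here √(π/(2γ)) = 1.9767. Differentiate with the product rule, d/dx e^(−γx²) = −2γx·e^(−γx²).
Normalization: ∫|φ|² dx = 1.2293.
⟨p⟩ = 0.0000 and ⟨p²⟩ = 1.2060.
(Δp)² = 1.2060 − (0.0000)² = 1.2060.

1.21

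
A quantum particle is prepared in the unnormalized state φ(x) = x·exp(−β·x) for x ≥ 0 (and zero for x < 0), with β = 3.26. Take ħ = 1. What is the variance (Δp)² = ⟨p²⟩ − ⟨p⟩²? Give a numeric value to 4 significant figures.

10.63

Compute ⟨p⟩ and ⟨p²⟩ separately; (Δp)² = ⟨p²⟩ − ⟨p⟩².
Differentiate x·exp(−β·x) with the product rule; every integrand then reduces to terms xʲ·e^(−2βx) on [0, ∞), with ∫₀^∞ xʲ·e^(−2βx) dx = j!/(2β)^(j+1).
Normalization: ∫|φ|² dx = 0.0072158.
⟨p⟩ = 0.0000 and ⟨p²⟩ = 10.628.
(Δp)² = 10.628 − (0.0000)² = 10.628.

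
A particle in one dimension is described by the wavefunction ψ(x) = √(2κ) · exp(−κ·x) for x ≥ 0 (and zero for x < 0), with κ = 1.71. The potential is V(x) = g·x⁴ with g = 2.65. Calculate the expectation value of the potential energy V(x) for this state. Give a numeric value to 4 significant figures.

0.4649

⟨V⟩ = ∫ V(x)·|ψ|² dx.
Every integrand reduces to terms xʲ·e^(−2κx) on [0, ∞); use ∫₀^∞ xʲ·e^(−2κx) dx = j!/(2κ)^(j+1).
⟨V⟩ = 0.46489.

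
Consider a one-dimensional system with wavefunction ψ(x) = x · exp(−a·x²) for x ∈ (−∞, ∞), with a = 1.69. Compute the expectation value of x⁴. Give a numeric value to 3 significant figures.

⟨x⁴⟩ = ∫ x⁴·|ψ|² dx / ∫|ψ|² dx (integrals over the domain).
Expand each integrand as polynomial × e^(−2ax²) and use ∫x^(2j)·e^(−2ax²) dx = (2j−1)!!/(4a)^j · √(π/(2a)), odd powers → 0; here √(π/(2a)) = 0.96409.
State is unnormalized: ∫|ψ|² dx = 0.14262, and ∫ψ*·x⁴·ψ dx = 0.046813, so ⟨x⁴⟩ = 0.046813 / 0.14262.
⟨x⁴⟩ = 0.32824.

0.328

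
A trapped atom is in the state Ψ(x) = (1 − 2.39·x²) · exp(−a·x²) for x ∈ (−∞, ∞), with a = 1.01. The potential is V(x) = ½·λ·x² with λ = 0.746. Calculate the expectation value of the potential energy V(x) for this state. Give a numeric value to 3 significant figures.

0.288

⟨V⟩ = ∫ V(x)·|Ψ|² dx / ∫|Ψ|² dx.
Expand each integrand as polynomial × e^(−2ax²) and use ∫x^(2j)·e^(−2ax²) dx = (2j−1)!!/(4a)^j · √(π/(2a)), odd powers → 0; here √(π/(2a)) = 1.2471.
State is unnormalized: ∫|Ψ|² dx = 1.0809, and ∫Ψ*·V(x)·Ψ dx = 0.31089, so ⟨V⟩ = 0.31089 / 1.0809.
⟨V⟩ = 0.28761.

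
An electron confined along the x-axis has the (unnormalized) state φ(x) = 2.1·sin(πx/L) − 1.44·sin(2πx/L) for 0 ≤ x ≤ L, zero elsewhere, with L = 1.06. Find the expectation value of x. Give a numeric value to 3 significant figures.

0.708

⟨x⟩ = ∫ x·|φ|² dx / ∫|φ|² dx (integrals over the domain).
On 0 ≤ x ≤ L (j ≠ l): ∫sin²(jπx/L) dx = L/2, ∫sin(jπx/L)·sin(lπx/L) dx = 0; diagonal moments ∫x·sin²(jπx/L) dx = L²/4, ∫x²·sin²(jπx/L) dx = L³·(1/6 − 1/(4j²π²)); cross terms ∫x·sin(jπx/L)·sin(lπx/L) dx = 0 for j + l even and −4jlL²/(π²(j² − l²)²) for j + l odd, ∫x²·sin(jπx/L)·sin(lπx/L) dx = (−1)^(j+l)·4jlL³/(π²(j² − l²)²); higher powers the same way via product-to-sum and parts.
State is unnormalized: ∫|φ|² dx = 3.4363, and ∫φ*·x·φ dx = 2.4333, so ⟨x⟩ = 2.4333 / 3.4363.
⟨x⟩ = 0.70811.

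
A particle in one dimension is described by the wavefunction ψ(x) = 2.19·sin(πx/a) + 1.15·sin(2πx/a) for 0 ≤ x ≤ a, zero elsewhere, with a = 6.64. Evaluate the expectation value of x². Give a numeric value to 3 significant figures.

⟨x²⟩ = ∫ x²·|ψ|² dx / ∫|ψ|² dx (integrals over the domain).
On 0 ≤ x ≤ a (j ≠ l): ∫sin²(jπx/a) dx = a/2, ∫sin(jπx/a)·sin(lπx/a) dx = 0; diagonal moments ∫x·sin²(jπx/a) dx = a²/4, ∫x²·sin²(jπx/a) dx = a³·(1/6 − 1/(4j²π²)); cross terms ∫x·sin(jπx/a)·sin(lπx/a) dx = 0 for j + l even and −4jla²/(π²(j² − l²)²) for j + l odd, ∫x²·sin(jπx/a)·sin(lπx/a) dx = (−1)^(j+l)·4jla³/(π²(j² − l²)²); higher powers the same way via product-to-sum and parts.
State is unnormalized: ∫|ψ|² dx = 20.314, and ∫ψ*·x²·ψ dx = 127.72, so ⟨x²⟩ = 127.72 / 20.314.
⟨x²⟩ = 6.2872.

6.29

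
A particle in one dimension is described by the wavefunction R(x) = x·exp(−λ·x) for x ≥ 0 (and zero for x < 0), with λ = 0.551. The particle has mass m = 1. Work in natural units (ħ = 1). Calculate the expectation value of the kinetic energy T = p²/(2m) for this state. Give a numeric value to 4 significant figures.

T = −(ħ²/2m) d²/dx², so ⟨T⟩ = −(ħ²/2m) ∫ R*·R'' dx / ∫|R|² dx; with m = 1.
Differentiate x·exp(−λ·x) with the product rule; every integrand then reduces to terms xʲ·e^(−2λx) on [0, ∞), with ∫₀^∞ xʲ·e^(−2λx) dx = j!/(2λ)^(j+1).
State is unnormalized: ∫|R|² dx = 1.4945, and ∫R*·(−ħ²/2m · R'') dx = 0.22686, so ⟨T⟩ = 0.22686 / 1.4945.
⟨T⟩ = 0.15180.

0.1518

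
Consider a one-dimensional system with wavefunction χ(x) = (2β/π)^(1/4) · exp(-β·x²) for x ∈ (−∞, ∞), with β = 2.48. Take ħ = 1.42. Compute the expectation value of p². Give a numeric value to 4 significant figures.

p² χ = −ħ² d²χ/dx²; ⟨p²⟩ = −ħ² ∫ χ*·χ'' dx.
Gaussian moments: ∫x^(2j)·e^(−2βx²) dx = (2j−1)!!/(4β)^j · √(π/(2β)), odd powers integrate to 0; here √(π/(2β)) = 0.79586. Derivatives: d/dx e^(−βx²) = −2βx·e^(−βx²), d²/dx² e^(−βx²) = (4β²x² − 2β)·e^(−βx²).
⟨p²⟩ = 5.0007.

5.001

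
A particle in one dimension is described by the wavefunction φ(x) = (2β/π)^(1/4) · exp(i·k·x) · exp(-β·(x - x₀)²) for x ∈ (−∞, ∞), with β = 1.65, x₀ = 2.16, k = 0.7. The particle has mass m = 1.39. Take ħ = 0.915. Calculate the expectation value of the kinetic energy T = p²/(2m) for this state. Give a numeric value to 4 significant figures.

T = −(ħ²/2m) d²/dx², so ⟨T⟩ = −(ħ²/2m) ∫ φ*·φ'' dx; with m = 1.39.
Gaussian moments (u = x − x₀): ∫u^(2j)·e^(−2βu²) du = (2j−1)!!/(4β)^j · √(π/(2β)), odd powers integrate to 0; here √(π/(2β)) = 0.97570. Derivatives: φ′ = (ik − 2βu)·φ, φ″ = ((ik − 2βu)² − 2β)·φ; the odd-in-u pieces drop out.
⟨T⟩ = 0.64448.

0.6445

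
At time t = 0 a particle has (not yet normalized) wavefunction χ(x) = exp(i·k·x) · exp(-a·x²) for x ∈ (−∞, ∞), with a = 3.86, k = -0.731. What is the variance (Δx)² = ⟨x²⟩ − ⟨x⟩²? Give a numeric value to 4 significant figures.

0.06477

Compute ⟨x⟩ and ⟨x²⟩ separately, then (Δx)² = ⟨x²⟩ − ⟨x⟩².
Gaussian moments: ∫x^(2j)·e^(−2ax²) dx = (2j−1)!!/(4a)^j · √(π/(2a)), odd powers integrate to 0; here √(π/(2a)) = 0.63792.
Normalization: ∫|χ|² dx = 0.63792.
⟨x⟩ = 0.0000 and ⟨x²⟩ = 0.064767.
(Δx)² = 0.064767 − (0.0000)² = 0.064767.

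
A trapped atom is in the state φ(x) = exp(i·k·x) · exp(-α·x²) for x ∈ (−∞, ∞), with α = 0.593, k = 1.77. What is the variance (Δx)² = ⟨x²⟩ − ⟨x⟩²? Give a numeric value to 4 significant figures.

Compute ⟨x⟩ and ⟨x²⟩ separately, then (Δx)² = ⟨x²⟩ − ⟨x⟩².
Gaussian moments: ∫x^(2j)·e^(−2αx²) dx = (2j−1)!!/(4α)^j · √(π/(2α)), odd powers integrate to 0; here √(π/(2α)) = 1.6275.
Normalization: ∫|φ|² dx = 1.6275.
⟨x⟩ = 0.0000 and ⟨x²⟩ = 0.42159.
(Δx)² = 0.42159 − (0.0000)² = 0.42159.

0.4216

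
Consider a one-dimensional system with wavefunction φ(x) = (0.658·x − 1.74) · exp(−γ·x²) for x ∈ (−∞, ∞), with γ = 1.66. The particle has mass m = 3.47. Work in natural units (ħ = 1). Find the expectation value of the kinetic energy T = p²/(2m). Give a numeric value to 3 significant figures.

T = −(ħ²/2m) d²/dx², so ⟨T⟩ = −(ħ²/2m) ∫ φ*·φ'' dx / ∫|φ|² dx; with m = 3.47.
Expand each integrand as polynomial × e^(−2γx²) and use ∫x^(2j)·e^(−2γx²) dx = (2j−1)!!/(4γ)^j · √(π/(2γ)), odd powers → 0; here √(π/(2γ)) = 0.97276. Differentiate with the product rule, d/dx e^(−γx²) = −2γx·e^(−γx²).
State is unnormalized: ∫|φ|² dx = 3.0086, and ∫φ*·(−ħ²/2m · φ'') dx = 0.74997, so ⟨T⟩ = 0.74997 / 3.0086.
⟨T⟩ = 0.24928.

0.249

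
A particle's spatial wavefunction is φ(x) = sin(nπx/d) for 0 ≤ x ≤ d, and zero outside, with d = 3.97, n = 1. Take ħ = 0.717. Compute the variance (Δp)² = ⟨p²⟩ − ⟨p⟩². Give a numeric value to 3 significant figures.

Compute ⟨p⟩ and ⟨p²⟩ separately; (Δp)² = ⟨p²⟩ − ⟨p⟩².
d/dx sin(nπx/d) = (nπ/d)·cos(nπx/d) and d²/dx² sin(nπx/d) = −(nπ/d)²·sin(nπx/d); on 0 ≤ x ≤ d, ∫sin²(nπx/d) dx = d/2 and ∫sin(nπx/d)·cos(nπx/d) dx = 0.
Normalization: ∫|φ|² dx = 1.9850.
⟨p⟩ = 0.0000 and ⟨p²⟩ = 0.32193.
(Δp)² = 0.32193 − (0.0000)² = 0.32193.

0.322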